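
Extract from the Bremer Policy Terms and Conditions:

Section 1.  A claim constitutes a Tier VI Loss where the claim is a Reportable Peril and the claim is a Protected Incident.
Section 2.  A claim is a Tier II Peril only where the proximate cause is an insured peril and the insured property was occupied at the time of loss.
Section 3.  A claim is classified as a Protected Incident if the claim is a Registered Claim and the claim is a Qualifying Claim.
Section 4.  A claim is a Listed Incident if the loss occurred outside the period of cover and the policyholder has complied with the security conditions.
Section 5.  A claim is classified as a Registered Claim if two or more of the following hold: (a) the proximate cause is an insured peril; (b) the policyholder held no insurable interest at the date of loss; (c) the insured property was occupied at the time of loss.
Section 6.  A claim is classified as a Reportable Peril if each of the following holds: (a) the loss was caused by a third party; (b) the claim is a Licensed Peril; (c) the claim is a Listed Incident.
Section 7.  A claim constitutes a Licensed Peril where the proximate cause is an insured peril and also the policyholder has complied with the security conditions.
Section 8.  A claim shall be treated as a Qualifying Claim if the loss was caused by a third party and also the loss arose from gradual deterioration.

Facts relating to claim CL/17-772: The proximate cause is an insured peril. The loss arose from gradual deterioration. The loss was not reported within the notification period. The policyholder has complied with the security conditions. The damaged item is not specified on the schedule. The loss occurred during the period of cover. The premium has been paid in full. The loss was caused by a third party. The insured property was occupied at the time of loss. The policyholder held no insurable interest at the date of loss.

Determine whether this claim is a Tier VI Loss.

Under section 7: the proximate cause is an insured peril? yes; and the policyholder has complied with the security conditions? yes. So the claim is a Licensed Peril.
Under section 4: the loss occurred outside the period of cover? no; and the policyholder has complied with the security conditions? yes. So the claim is not a Listed Incident.
Under section 6: the loss was caused by a third party? yes; and Licensed Peril (section 7)? yes; and Listed Incident (section 4)? no. So the claim is not a Reportable Peril.
Under section 5: the proximate cause is an insured peril? yes; the policyholder held no insurable interest at the date of loss? yes; the insured property was occupied at the time of loss? yes — 3 of 3 hold (need ≥2) → satisfied.
Under section 8: the loss was caused by a third party? yes; and the loss arose from gradual deterioration? yes. So the claim is a Qualifying Claim.
Under section 3: Registered Claim (section 5)? yes; and Qualifying Claim (section 8)? yes. So the claim is a Protected Incident.
Under section 1: Reportable Peril (section 6)? no; and Protected Incident (section 3)? yes. So the claim is not a Tier VI Loss.

No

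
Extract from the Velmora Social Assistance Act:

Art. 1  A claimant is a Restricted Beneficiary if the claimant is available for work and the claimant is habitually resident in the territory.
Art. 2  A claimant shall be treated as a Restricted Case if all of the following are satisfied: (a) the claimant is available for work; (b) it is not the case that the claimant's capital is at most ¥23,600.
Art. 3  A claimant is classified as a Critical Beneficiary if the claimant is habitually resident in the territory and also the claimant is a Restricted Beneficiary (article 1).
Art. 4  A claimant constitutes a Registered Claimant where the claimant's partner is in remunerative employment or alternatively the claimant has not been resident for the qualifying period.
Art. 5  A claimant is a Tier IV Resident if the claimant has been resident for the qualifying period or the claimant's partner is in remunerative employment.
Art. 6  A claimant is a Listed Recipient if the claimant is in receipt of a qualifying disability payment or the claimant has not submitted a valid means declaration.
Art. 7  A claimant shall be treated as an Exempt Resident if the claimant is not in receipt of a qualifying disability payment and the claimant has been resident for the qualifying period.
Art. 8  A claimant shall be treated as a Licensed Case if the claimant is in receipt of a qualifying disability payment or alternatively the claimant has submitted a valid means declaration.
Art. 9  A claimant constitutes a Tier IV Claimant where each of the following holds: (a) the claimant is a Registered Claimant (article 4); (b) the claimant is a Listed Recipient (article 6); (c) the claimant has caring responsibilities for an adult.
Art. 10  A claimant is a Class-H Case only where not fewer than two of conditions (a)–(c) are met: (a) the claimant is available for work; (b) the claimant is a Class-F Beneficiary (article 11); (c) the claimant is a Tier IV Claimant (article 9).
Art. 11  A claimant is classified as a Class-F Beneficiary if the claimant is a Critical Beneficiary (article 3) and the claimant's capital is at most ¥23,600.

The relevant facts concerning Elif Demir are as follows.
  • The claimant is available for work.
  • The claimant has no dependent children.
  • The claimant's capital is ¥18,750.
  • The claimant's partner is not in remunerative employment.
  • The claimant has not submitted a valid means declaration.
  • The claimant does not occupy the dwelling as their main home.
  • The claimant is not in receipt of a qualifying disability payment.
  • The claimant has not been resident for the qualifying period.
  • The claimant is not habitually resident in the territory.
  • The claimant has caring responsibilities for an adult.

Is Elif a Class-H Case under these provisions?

Yes

Under article 1: the claimant is available for work? yes; and the claimant is habitually resident in the territory? no. So the claimant is not a Restricted Beneficiary.
Under article 3: the claimant is habitually resident in the territory? no; and Restricted Beneficiary (article 1)? no. So the claimant is not a Critical Beneficiary.
Under article 11: Critical Beneficiary (article 3)? no; and claimant's capital: ¥18,750 ≤ ¥23,600? yes. So the claimant is not a Class-F Beneficiary.
Under article 4: the claimant's partner is in remunerative employment? no; or the claimant has not been resident for the qualifying period? yes. So the claimant is a Registered Claimant.
Under article 6: the claimant is in receipt of a qualifying disability payment? no; or the claimant has not submitted a valid means declaration? yes. So the claimant is a Listed Recipient.
Under article 9: Registered Claimant (article 4)? yes; and Listed Recipient (article 6)? yes; and the claimant has caring responsibilities for an adult? yes. So the claimant is a Tier IV Claimant.
Under article 10: the claimant is available for work? yes; Class-F Beneficiary (article 11)? no; Tier IV Claimant (article 9)? yes — 2 of 3 hold (need ≥2) → satisfied.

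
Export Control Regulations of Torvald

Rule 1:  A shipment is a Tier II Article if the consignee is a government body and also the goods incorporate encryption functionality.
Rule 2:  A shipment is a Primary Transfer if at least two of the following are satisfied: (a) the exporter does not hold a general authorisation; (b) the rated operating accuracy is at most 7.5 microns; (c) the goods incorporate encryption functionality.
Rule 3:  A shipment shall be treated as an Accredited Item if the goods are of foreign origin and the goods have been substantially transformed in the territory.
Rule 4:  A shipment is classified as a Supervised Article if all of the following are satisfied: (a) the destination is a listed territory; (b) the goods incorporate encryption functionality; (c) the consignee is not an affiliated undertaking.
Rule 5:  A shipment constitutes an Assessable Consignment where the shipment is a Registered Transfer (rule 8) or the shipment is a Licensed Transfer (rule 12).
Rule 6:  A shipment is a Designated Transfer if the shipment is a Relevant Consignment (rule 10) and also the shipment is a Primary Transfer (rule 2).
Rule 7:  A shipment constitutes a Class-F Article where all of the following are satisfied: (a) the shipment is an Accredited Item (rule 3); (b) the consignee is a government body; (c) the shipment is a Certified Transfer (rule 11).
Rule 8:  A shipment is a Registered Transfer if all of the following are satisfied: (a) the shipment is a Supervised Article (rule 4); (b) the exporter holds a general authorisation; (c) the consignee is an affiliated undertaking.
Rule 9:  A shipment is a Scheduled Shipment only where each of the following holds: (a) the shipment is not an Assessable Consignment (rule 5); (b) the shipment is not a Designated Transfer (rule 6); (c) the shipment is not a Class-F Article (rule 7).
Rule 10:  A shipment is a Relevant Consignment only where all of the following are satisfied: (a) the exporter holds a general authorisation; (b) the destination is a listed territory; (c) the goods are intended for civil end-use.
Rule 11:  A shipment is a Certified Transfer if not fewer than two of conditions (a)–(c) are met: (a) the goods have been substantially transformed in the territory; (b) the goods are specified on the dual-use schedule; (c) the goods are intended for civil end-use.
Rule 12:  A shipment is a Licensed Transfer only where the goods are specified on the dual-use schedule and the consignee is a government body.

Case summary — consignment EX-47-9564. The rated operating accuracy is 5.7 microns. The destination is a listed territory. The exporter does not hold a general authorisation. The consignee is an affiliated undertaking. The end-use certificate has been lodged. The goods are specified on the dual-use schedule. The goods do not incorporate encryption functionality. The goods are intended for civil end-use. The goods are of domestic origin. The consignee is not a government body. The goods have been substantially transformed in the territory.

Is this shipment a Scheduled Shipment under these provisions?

Yes

Under rule 4: the destination is a listed territory? yes; and the goods incorporate encryption functionality? no; and the consignee is not an affiliated undertaking? no. So the shipment is not a Supervised Article.
Under rule 8: Supervised Article (rule 4)? no; and the exporter holds a general authorisation? no; and the consignee is an affiliated undertaking? yes. So the shipment is not a Registered Transfer.
Under rule 12: the goods are specified on the dual-use schedule? yes; and the consignee is a government body? no. So the shipment is not a Licensed Transfer.
Under rule 5: Registered Transfer (rule 8)? no; or Licensed Transfer (rule 12)? no. So the shipment is not an Assessable Consignment.
Under rule 10: the exporter holds a general authorisation? no; and the destination is a listed territory? yes; and the goods are intended for civil end-use? yes. So the shipment is not a Relevant Consignment.
Under rule 2: the exporter does not hold a general authorisation? yes; rated operating accuracy: 5.7 microns ≤ 7.5 microns? yes; the goods incorporate encryption functionality? no — 2 of 3 hold (need ≥2) → satisfied.
Under rule 6: Relevant Consignment (rule 10)? no; and Primary Transfer (rule 2)? yes. So the shipment is not a Designated Transfer.
Under rule 3: the goods are of foreign origin? no; and the goods have been substantially transformed in the territory? yes. So the shipment is not an Accredited Item.
Under rule 11: the goods have been substantially transformed in the territory? yes; the goods are specified on the dual-use schedule? yes; the goods are intended for civil end-use? yes — 3 of 3 hold (need ≥2) → satisfied.
Under rule 7: Accredited Item (rule 3)? no; and the consignee is a government body? no; and Certified Transfer (rule 11)? yes. So the shipment is not a Class-F Article.
Under rule 9: not an Assessable Consignment (rule 5)? yes; and not a Designated Transfer (rule 6)? yes; and not a Class-F Article (rule 7)? yes. So the shipment is a Scheduled Shipment.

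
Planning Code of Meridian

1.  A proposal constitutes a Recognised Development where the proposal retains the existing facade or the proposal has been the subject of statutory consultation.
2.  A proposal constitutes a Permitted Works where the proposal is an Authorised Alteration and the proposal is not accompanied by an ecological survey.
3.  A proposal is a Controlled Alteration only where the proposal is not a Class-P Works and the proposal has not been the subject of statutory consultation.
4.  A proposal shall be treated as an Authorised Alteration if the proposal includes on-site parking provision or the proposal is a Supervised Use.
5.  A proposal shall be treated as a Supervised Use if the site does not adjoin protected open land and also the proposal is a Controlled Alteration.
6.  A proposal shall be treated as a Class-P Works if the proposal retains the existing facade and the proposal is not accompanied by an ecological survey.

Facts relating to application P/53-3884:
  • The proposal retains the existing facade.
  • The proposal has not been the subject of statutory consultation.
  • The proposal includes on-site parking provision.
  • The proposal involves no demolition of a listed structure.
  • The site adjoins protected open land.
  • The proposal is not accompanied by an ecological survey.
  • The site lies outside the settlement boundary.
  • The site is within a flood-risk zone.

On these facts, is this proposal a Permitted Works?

paragraph 6 — Class-P Works: [the proposal retains the existing facade? yes] AND [the proposal is not accompanied by an ecological survey? yes] → satisfied.
paragraph 3 — Controlled Alteration: [not a Class-P Works (paragraph 6)? no] AND [the proposal has not been the subject of statutory consultation? yes] → not satisfied.
paragraph 5 — Supervised Use: [the site does not adjoin protected open land? no] AND [Controlled Alteration (paragraph 3)? no] → not satisfied.
paragraph 4 — Authorised Alteration: [the proposal includes on-site parking provision? yes] OR [Supervised Use (paragraph 5)? no] → satisfied.
paragraph 2 — Permitted Works: [Authorised Alteration (paragraph 4)? yes] AND [the proposal is not accompanied by an ecological survey? yes] → satisfied.

Yes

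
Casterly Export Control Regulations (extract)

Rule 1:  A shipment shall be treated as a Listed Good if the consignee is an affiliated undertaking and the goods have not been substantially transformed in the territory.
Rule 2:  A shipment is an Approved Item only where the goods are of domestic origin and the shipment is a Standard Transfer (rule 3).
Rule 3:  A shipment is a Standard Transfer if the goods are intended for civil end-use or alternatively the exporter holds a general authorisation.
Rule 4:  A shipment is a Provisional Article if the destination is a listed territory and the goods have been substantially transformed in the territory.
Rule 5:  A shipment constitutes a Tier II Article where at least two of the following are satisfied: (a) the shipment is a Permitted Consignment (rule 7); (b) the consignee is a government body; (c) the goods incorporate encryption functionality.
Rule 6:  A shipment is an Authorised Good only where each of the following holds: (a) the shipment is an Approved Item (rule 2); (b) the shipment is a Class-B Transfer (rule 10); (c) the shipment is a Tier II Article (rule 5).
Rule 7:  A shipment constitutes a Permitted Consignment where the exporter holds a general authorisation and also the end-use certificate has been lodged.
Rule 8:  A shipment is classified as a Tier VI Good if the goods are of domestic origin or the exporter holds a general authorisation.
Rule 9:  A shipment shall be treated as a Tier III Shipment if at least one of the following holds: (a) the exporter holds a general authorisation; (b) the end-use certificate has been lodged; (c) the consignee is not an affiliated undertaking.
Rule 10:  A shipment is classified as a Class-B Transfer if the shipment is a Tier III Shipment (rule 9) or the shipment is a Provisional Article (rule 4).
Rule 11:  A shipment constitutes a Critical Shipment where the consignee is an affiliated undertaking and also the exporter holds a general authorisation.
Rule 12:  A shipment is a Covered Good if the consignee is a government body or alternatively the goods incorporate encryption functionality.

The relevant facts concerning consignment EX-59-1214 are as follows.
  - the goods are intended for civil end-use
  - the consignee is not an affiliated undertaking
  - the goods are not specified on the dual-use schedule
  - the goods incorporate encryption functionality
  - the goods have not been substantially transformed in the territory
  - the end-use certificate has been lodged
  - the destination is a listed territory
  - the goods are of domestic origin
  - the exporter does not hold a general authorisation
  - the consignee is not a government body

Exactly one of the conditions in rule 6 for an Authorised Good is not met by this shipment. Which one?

Under rule 3: the goods are intended for civil end-use? yes; or the exporter holds a general authorisation? no. So the shipment is a Standard Transfer.
Under rule 2: the goods are of domestic origin? yes; and Standard Transfer (rule 3)? yes. So the shipment is an Approved Item.
Under rule 9: the exporter holds a general authorisation? no; or the end-use certificate has been lodged? yes; or the consignee is not an affiliated undertaking? yes. So the shipment is a Tier III Shipment.
Under rule 4: the destination is a listed territory? yes; and the goods have been substantially transformed in the territory? no. So the shipment is not a Provisional Article.
Under rule 10: Tier III Shipment (rule 9)? yes; or Provisional Article (rule 4)? no. So the shipment is a Class-B Transfer.
Under rule 7: the exporter holds a general authorisation? no; and the end-use certificate has been lodged? yes. So the shipment is not a Permitted Consignment.
Under rule 5: Permitted Consignment (rule 7)? no; the consignee is a government body? no; the goods incorporate encryption functionality? yes — 1 of 3 hold (need ≥2) → not satisfied.
Under rule 6: Approved Item (rule 2)? yes; and Class-B Transfer (rule 10)? yes; and Tier II Article (rule 5)? no. So the shipment is not an Authorised Good.

Tier II Article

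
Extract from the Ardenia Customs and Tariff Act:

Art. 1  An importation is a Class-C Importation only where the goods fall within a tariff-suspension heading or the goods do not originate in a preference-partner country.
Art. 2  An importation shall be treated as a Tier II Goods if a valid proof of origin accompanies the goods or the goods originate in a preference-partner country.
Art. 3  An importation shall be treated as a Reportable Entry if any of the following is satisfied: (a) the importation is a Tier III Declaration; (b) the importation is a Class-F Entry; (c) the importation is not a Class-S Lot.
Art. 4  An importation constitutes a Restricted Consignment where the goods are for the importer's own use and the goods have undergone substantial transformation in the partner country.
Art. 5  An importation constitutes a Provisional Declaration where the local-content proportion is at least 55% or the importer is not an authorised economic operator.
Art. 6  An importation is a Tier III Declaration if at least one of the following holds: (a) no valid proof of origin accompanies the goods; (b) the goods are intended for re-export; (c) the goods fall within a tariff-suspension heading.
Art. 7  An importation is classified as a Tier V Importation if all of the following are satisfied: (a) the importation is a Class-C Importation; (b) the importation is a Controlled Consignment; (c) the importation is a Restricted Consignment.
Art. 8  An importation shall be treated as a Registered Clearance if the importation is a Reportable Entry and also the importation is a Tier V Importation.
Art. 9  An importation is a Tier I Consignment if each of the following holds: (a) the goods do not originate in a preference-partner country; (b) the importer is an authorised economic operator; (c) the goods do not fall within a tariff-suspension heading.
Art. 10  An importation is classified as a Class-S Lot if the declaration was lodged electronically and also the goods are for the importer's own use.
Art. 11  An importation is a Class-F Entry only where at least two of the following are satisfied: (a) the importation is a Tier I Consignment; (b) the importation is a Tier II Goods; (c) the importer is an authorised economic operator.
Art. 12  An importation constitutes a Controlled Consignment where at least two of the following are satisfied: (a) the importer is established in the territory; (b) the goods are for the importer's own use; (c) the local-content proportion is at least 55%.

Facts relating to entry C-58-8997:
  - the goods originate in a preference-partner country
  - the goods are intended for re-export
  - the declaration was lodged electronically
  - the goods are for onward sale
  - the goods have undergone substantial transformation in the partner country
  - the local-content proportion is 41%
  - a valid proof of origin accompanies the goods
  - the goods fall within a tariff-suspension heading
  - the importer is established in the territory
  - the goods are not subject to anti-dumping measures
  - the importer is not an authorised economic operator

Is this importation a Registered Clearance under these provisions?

article 6 — Tier III Declaration: [no valid proof of origin accompanies the goods? no] OR [the goods are intended for re-export? yes] OR [the goods fall within a tariff-suspension heading? yes] → satisfied.
article 9 — Tier I Consignment: [the goods do not originate in a preference-partner country? no] AND [the importer is an authorised economic operator? no] AND [the goods do not fall within a tariff-suspension heading? no] → not satisfied.
article 2 — Tier II Goods: [a valid proof of origin accompanies the goods? yes] OR [the goods originate in a preference-partner country? yes] → satisfied.
article 11 — Class-F Entry: Tier I Consignment (article 9)? no; Tier II Goods (article 2)? yes; the importer is an authorised economic operator? no — 1 of 3 hold (need ≥2) → not satisfied.
article 10 — Class-S Lot: [the declaration was lodged electronically? yes] AND [the goods are for the importer's own use? no] → not satisfied.
article 3 — Reportable Entry: [Tier III Declaration (article 6)? yes] OR [Class-F Entry (article 11)? no] OR [not a Class-S Lot (article 10)? yes] → satisfied.
article 1 — Class-C Importation: [the goods fall within a tariff-suspension heading? yes] OR [the goods do not originate in a preference-partner country? no] → satisfied.
article 12 — Controlled Consignment: the importer is established in the territory? yes; the goods are for the importer's own use? no; local-content proportion: 41% ≥ 55%? no — 1 of 3 hold (need ≥2) → not satisfied.
article 4 — Restricted Consignment: [the goods are for the importer's own use? no] AND [the goods have undergone substantial transformation in the partner country? yes] → not satisfied.
article 7 — Tier V Importation: [Class-C Importation (article 1)? yes] AND [Controlled Consignment (article 12)? no] AND [Restricted Consignment (article 4)? no] → not satisfied.
article 8 — Registered Clearance: [Reportable Entry (article 3)? yes] AND [Tier V Importation (article 7)? no] → not satisfied.

No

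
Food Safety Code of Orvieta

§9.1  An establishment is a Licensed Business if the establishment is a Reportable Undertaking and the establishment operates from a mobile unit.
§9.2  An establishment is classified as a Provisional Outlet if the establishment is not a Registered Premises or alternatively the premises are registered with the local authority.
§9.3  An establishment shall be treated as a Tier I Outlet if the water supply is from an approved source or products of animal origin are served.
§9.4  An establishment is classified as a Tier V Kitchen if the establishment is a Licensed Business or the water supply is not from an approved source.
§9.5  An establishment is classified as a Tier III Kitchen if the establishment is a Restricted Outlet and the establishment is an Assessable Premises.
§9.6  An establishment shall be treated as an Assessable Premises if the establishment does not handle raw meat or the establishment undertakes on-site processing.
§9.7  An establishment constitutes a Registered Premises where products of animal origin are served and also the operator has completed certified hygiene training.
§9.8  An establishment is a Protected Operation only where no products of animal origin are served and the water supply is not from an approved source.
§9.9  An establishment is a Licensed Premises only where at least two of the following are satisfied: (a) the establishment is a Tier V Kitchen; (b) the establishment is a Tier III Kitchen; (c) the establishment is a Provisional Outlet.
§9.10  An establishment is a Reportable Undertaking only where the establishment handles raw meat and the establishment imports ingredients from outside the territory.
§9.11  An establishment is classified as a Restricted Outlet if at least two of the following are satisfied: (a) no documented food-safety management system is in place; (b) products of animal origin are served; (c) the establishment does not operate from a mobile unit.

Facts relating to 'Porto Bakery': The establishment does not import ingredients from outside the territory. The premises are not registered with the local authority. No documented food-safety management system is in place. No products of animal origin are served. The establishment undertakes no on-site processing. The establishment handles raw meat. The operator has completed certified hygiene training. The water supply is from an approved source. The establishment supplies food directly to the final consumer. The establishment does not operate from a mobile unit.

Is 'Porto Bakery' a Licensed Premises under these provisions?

No

§9.10 — Reportable Undertaking: [the establishment handles raw meat? yes] AND [the establishment imports ingredients from outside the territory? no] → not satisfied.
§9.1 — Licensed Business: [Reportable Undertaking (§9.10)? no] AND [the establishment operates from a mobile unit? no] → not satisfied.
§9.4 — Tier V Kitchen: [Licensed Business (§9.1)? no] OR [the water supply is not from an approved source? no] → not satisfied.
§9.11 — Restricted Outlet: no documented food-safety management system is in place? yes; products of animal origin are served? no; the establishment does not operate from a mobile unit? yes — 2 of 3 hold (need ≥2) → satisfied.
§9.6 — Assessable Premises: [the establishment does not handle raw meat? no] OR [the establishment undertakes on-site processing? no] → not satisfied.
§9.5 — Tier III Kitchen: [Restricted Outlet (§9.11)? yes] AND [Assessable Premises (§9.6)? no] → not satisfied.
§9.7 — Registered Premises: [products of animal origin are served? no] AND [the operator has completed certified hygiene training? yes] → not satisfied.
§9.2 — Provisional Outlet: [not a Registered Premises (§9.7)? yes] OR [the premises are registered with the local authority? no] → satisfied.
§9.9 — Licensed Premises: Tier V Kitchen (§9.4)? no; Tier III Kitchen (§9.5)? no; Provisional Outlet (§9.2)? yes — 1 of 3 hold (need ≥2) → not satisfied.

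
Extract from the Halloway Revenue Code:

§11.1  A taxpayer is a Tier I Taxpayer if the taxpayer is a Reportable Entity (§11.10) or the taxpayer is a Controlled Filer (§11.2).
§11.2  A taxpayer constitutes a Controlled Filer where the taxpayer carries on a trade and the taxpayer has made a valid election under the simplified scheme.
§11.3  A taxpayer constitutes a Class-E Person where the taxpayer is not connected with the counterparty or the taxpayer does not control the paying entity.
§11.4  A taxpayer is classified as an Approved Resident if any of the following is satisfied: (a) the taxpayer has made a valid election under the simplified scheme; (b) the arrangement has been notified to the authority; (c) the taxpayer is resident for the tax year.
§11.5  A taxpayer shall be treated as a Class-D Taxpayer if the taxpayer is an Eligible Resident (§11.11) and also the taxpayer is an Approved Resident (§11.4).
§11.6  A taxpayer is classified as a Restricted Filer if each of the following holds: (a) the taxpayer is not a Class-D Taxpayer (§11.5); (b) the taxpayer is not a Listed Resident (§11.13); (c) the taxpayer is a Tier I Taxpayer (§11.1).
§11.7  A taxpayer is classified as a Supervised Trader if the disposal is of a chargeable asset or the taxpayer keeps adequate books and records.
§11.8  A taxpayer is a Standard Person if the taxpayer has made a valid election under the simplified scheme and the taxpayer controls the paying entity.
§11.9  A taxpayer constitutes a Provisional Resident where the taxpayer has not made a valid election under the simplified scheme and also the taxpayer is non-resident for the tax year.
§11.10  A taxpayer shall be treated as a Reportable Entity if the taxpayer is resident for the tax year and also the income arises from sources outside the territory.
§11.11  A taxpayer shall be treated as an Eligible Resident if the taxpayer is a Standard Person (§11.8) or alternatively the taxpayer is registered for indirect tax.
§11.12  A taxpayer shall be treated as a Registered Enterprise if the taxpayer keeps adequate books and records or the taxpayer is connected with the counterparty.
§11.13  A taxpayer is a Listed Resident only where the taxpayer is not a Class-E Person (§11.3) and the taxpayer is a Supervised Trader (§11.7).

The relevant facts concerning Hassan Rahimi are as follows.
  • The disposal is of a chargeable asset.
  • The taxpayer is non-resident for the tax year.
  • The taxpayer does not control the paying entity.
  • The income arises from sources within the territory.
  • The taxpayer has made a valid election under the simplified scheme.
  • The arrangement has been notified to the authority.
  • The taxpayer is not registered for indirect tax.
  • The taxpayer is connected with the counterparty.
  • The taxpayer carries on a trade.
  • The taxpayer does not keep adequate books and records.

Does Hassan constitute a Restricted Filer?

Yes

§11.8 — Standard Person: [the taxpayer has made a valid election under the simplified scheme? yes] AND [the taxpayer controls the paying entity? no] → not satisfied.
§11.11 — Eligible Resident: [Standard Person (§11.8)? no] OR [the taxpayer is registered for indirect tax? no] → not satisfied.
§11.4 — Approved Resident: [the taxpayer has made a valid election under the simplified scheme? yes] OR [the arrangement has been notified to the authority? yes] OR [the taxpayer is resident for the tax year? no] → satisfied.
§11.5 — Class-D Taxpayer: [Eligible Resident (§11.11)? no] AND [Approved Resident (§11.4)? yes] → not satisfied.
§11.3 — Class-E Person: [the taxpayer is not connected with the counterparty? no] OR [the taxpayer does not control the paying entity? yes] → satisfied.
§11.7 — Supervised Trader: [the disposal is of a chargeable asset? yes] OR [the taxpayer keeps adequate books and records? no] → satisfied.
§11.13 — Listed Resident: [not a Class-E Person (§11.3)? no] AND [Supervised Trader (§11.7)? yes] → not satisfied.
§11.10 — Reportable Entity: [the taxpayer is resident for the tax year? no] AND [the income arises from sources outside the territory? no] → not satisfied.
§11.2 — Controlled Filer: [the taxpayer carries on a trade? yes] AND [the taxpayer has made a valid election under the simplified scheme? yes] → satisfied.
§11.1 — Tier I Taxpayer: [Reportable Entity (§11.10)? no] OR [Controlled Filer (§11.2)? yes] → satisfied.
§11.6 — Restricted Filer: [not a Class-D Taxpayer (§11.5)? yes] AND [not a Listed Resident (§11.13)? yes] AND [Tier I Taxpayer (§11.1)? yes] → satisfied.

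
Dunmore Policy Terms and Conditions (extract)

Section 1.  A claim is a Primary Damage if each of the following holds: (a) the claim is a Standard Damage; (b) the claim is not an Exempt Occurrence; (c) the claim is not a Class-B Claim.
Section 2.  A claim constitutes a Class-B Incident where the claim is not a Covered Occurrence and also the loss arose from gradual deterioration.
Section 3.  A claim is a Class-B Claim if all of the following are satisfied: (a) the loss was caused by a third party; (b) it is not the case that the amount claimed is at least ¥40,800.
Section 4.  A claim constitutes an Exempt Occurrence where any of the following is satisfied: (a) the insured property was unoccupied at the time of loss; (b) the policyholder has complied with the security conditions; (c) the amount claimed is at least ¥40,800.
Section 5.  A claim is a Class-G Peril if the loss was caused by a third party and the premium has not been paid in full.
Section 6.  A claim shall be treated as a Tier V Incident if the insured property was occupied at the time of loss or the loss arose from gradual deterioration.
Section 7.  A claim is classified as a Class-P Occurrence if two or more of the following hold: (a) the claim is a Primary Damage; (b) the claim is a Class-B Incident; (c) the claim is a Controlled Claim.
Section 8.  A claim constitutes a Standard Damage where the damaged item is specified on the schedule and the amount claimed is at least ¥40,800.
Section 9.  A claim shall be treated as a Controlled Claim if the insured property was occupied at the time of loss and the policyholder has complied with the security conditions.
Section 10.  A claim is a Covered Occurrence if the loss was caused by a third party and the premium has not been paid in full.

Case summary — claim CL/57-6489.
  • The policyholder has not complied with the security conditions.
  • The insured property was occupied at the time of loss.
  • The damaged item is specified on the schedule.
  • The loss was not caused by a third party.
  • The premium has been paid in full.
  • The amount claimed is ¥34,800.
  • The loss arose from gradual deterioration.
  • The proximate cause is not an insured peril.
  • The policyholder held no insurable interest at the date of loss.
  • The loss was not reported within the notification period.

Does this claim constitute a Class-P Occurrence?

No

Under section 8: the damaged item is specified on the schedule? yes; and amount claimed: ¥34,800 ≥ ¥40,800? no. So the claim is not a Standard Damage.
Under section 4: the insured property was unoccupied at the time of loss? no; or the policyholder has complied with the security conditions? no; or amount claimed: ¥34,800 ≥ ¥40,800? no. So the claim is not an Exempt Occurrence.
Under section 3: the loss was caused by a third party? no; and amount claimed: ¥34,800 ≥ ¥40,800? no, so negated condition yes. So the claim is not a Class-B Claim.
Under section 1: Standard Damage (section 8)? no; and not an Exempt Occurrence (section 4)? yes; and not a Class-B Claim (section 3)? yes. So the claim is not a Primary Damage.
Under section 10: the loss was caused by a third party? no; and the premium has not been paid in full? no. So the claim is not a Covered Occurrence.
Under section 2: not a Covered Occurrence (section 10)? yes; and the loss arose from gradual deterioration? yes. So the claim is a Class-B Incident.
Under section 9: the insured property was occupied at the time of loss? yes; and the policyholder has complied with the security conditions? no. So the claim is not a Controlled Claim.
Under section 7: Primary Damage (section 1)? no; Class-B Incident (section 2)? yes; Controlled Claim (section 9)? no — 1 of 3 hold (need ≥2) → not satisfied.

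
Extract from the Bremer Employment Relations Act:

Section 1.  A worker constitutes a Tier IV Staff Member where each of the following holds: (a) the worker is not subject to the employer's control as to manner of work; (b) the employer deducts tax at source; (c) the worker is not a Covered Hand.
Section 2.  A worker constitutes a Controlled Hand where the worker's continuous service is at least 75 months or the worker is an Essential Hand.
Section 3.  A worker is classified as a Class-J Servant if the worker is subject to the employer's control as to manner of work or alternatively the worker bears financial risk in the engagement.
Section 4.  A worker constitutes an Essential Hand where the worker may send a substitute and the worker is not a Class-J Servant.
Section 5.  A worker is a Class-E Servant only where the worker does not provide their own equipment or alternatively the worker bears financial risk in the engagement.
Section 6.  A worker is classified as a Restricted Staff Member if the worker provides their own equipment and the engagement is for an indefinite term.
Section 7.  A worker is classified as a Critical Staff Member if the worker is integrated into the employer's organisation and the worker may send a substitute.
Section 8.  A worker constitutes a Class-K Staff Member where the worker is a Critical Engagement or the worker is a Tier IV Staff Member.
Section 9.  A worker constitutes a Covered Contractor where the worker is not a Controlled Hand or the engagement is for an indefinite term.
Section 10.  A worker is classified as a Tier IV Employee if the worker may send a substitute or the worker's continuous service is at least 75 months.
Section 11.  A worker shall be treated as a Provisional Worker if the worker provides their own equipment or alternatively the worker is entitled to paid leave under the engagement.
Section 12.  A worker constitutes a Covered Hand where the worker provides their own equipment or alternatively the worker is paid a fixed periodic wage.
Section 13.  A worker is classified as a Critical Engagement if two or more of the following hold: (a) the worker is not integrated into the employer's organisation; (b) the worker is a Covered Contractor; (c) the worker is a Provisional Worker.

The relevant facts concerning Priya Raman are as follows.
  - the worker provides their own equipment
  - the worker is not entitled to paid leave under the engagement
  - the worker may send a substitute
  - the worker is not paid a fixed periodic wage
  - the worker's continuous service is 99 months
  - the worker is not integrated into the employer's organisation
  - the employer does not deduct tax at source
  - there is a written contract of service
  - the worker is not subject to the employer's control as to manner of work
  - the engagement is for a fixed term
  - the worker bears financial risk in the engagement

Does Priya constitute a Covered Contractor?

section 3 — Class-J Servant: [the worker is subject to the employer's control as to manner of work? no] OR [the worker bears financial risk in the engagement? yes] → satisfied.
section 4 — Essential Hand: [the worker may send a substitute? yes] AND [not a Class-J Servant (section 3)? no] → not satisfied.
section 2 — Controlled Hand: [worker's continuous service: 99 months ≥ 75 months? yes] OR [Essential Hand (section 4)? no] → satisfied.
section 9 — Covered Contractor: [not a Controlled Hand (section 2)? no] OR [the engagement is for an indefinite term? no] → not satisfied.

No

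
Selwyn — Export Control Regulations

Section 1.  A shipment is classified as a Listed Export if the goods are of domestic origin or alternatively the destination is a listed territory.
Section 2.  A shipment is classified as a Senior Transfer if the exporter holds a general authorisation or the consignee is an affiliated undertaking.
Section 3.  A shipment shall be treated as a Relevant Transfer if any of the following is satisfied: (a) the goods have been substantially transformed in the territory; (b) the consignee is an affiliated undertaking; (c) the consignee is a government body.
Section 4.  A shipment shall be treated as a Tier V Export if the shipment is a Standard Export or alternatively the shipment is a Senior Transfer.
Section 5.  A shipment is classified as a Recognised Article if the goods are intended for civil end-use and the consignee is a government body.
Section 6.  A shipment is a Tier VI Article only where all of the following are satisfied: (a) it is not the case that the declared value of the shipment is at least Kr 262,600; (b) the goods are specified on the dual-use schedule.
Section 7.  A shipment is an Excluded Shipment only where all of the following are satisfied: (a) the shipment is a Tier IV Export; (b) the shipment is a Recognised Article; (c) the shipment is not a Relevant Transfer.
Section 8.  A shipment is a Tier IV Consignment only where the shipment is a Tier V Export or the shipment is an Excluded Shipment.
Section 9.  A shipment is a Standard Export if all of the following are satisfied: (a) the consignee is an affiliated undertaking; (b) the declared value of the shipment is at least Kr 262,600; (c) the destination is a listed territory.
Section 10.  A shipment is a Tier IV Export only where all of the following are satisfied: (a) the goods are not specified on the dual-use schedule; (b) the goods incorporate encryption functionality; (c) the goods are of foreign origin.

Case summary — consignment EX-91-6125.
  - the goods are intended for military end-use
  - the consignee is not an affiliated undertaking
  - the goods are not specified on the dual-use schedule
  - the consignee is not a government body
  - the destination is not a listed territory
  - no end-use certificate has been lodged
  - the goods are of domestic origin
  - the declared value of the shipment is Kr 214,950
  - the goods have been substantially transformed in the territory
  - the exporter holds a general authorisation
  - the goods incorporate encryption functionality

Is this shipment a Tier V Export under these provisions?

Yes

Under section 9: the consignee is an affiliated undertaking? no; and declared value of the shipment: Kr 214,950 ≥ Kr 262,600? no; and the destination is a listed territory? no. So the shipment is not a Standard Export.
Under section 2: the exporter holds a general authorisation? yes; or the consignee is an affiliated undertaking? no. So the shipment is a Senior Transfer.
Under section 4: Standard Export (section 9)? no; or Senior Transfer (section 2)? yes. So the shipment is a Tier V Export.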